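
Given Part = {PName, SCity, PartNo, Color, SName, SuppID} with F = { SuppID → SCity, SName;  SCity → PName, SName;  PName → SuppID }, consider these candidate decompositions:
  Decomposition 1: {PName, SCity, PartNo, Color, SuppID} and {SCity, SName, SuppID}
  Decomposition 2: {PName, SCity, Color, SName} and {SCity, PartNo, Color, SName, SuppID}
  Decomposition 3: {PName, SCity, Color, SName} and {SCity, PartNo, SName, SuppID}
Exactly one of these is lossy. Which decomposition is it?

Decomposition 3

Decomposition 1: common = {SCity, SuppID}, closure = {PName, SCity, SName, SuppID} → lossless.
Decomposition 2: common = {SCity, Color, SName}, closure = {PName, SCity, Color, SName, SuppID} → lossless.
Decomposition 3: common = {SCity, SName}, closure = {PName, SCity, SName, SuppID} → lossy.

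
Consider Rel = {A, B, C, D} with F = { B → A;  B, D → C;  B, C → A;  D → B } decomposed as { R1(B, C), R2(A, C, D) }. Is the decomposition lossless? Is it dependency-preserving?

lossy and not dependency-preserving

Lossless test: (C)⁺ = {C}, which is a superkey of neither fragment — lossy.
Dependency preservation: the restricted closure of {B} across the fragments never reaches {A}, so B → A cannot be enforced without a join — not preserved.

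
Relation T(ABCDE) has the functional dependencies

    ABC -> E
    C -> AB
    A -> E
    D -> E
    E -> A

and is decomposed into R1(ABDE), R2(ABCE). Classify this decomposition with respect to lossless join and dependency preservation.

Lossless test: (ABE)⁺ = {ABE}, which is a superkey of neither fragment — lossy.
Dependency preservation: every FD's attributes lie within a single fragment, so each can be enforced locally — preserved.

lossy but dependency-preserving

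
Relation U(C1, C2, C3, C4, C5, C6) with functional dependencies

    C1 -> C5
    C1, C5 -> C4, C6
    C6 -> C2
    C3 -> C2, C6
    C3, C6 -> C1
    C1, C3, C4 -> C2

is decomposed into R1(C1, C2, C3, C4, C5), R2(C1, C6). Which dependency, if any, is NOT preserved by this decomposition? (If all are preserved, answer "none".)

Check C6 → C2: no single fragment contains all of {C2, C6}, and the restricted closure of {C6} across the fragments never reaches {C2}.
C1 → C5 is preserved.
C1, C5 → C4, C6 is preserved.
C3 → C2, C6 is preserved.
C3, C6 → C1 is preserved.
C1, C3, C4 → C2 is preserved.

C6 -> C2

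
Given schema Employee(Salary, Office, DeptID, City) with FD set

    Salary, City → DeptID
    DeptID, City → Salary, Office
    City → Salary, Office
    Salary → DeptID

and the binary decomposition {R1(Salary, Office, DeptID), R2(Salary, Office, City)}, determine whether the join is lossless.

Common attributes: R1 ∩ R2 = {Salary, Office}.
Closure of {Salary, Office}: Salary → DeptID applies, adding DeptID. So (Salary, Office)⁺ = {Salary, Office, DeptID}.
This closure contains every attribute of R1, so R1 ∩ R2 → R1. The join is lossless.

Yes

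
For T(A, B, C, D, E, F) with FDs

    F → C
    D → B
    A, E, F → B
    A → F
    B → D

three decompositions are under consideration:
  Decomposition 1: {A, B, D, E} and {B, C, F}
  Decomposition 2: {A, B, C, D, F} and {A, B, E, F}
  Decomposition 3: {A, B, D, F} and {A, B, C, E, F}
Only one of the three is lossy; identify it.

Decomposition 1: common = {B}, closure = {B, D} → lossy.
Decomposition 2: common = {A, B, F}, closure = {A, B, C, D, F} → lossless.
Decomposition 3: common = {A, B, F}, closure = {A, B, C, D, F} → lossless.

Decomposition 1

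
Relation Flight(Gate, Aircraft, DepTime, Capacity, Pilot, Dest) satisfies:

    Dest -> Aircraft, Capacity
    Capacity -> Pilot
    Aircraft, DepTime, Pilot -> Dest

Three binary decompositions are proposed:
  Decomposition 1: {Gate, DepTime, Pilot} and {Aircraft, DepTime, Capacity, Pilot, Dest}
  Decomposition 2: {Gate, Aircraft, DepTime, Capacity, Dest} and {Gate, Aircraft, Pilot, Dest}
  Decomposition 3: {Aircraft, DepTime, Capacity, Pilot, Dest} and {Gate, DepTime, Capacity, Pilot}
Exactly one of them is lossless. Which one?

Decomposition 2

Decomposition 1: common = {DepTime, Pilot}, closure = {DepTime, Pilot} → lossy.
Decomposition 2: common = {Gate, Aircraft, Dest}, closure = {Gate, Aircraft, Capacity, Pilot, Dest} → lossless.
Decomposition 3: common = {DepTime, Capacity, Pilot}, closure = {DepTime, Capacity, Pilot} → lossy.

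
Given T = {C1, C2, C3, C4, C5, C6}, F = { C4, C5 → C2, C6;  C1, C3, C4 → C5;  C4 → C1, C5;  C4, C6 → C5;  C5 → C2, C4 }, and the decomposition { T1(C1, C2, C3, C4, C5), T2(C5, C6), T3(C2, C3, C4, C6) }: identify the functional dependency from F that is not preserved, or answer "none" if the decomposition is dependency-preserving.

C4, C5 → C2, C6: restricted closure across fragments reaches C2, C6.
C1, C3, C4 → C5 lies within T1.
C4 → C1, C5 lies within T1.
C4, C6 → C5: restricted closure across fragments reaches C5.
C5 → C2, C4 lies within T1.
Every dependency is enforceable on the fragments, so the decomposition is dependency-preserving.

none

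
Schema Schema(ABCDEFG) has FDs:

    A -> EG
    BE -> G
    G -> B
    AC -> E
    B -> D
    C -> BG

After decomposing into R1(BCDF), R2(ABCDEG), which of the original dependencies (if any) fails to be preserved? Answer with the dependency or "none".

none

A → EG lies within R2.
BE → G lies within R2.
G → B lies within R2.
AC → E lies within R2.
B → D lies within R1.
C → BG lies within R2.
Every dependency is enforceable on the fragments, so the decomposition is dependency-preserving.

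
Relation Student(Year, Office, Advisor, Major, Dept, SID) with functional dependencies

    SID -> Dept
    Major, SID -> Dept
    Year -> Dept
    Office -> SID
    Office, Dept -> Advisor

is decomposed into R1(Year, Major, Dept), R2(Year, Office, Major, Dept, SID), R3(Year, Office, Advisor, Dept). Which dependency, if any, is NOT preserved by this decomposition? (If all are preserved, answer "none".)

none

SID → Dept lies within R2.
Major, SID → Dept lies within R2.
Year → Dept lies within R1.
Office → SID lies within R2.
Office, Dept → Advisor lies within R3.
Every dependency is enforceable on the fragments, so the decomposition is dependency-preserving.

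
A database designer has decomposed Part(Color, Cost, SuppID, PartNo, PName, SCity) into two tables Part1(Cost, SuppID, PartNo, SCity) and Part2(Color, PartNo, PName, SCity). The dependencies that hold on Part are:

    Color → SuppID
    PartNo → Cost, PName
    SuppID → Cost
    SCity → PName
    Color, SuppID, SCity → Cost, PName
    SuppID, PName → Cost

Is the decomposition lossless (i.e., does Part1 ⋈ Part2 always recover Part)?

Common attributes: Part1 ∩ Part2 = {PartNo, SCity}.
Closure of {PartNo, SCity}: PartNo → Cost, PName applies, adding Cost, PName. So (PartNo, SCity)⁺ = {Cost, PartNo, PName, SCity}.
The closure contains neither all of Part1 = {Cost, SuppID, PartNo, SCity} nor all of Part2 = {Color, PartNo, PName, SCity}, so the common attributes are not a superkey of either fragment. The join is lossy.

No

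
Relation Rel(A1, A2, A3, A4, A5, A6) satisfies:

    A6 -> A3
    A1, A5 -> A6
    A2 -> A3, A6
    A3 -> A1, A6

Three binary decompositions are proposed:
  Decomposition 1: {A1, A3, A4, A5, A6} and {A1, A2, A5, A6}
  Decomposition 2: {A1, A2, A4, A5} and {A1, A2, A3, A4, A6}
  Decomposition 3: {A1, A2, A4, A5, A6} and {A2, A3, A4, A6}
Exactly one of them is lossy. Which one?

Decomposition 1: common = {A1, A5, A6}, closure = {A1, A3, A5, A6} → lossy.
Decomposition 2: common = {A1, A2, A4}, closure = {A1, A2, A3, A4, A6} → lossless.
Decomposition 3: common = {A2, A4, A6}, closure = {A1, A2, A3, A4, A6} → lossless.

Decomposition 1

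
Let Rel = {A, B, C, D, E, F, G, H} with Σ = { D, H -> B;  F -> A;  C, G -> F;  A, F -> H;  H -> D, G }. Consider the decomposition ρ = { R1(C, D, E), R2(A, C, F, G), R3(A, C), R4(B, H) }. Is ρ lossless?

No

Chase test. Columns are A, B, C, D, E, F, G, H; row i has aⱼ where attribute j ∈ Ri, else bᵢⱼ.
Initial tableau (one row per fragment):
  row 1: b11 b12 a3 a4 a5 b16 b17 b18
  row 2: a1 b22 a3 b24 b25 a6 a7 b28
  row 3: a1 b32 a3 b34 b35 b36 b37 b38
  row 4: b41 a2 b43 b44 b45 b46 b47 a8
No row becomes fully distinguished — the join is lossy.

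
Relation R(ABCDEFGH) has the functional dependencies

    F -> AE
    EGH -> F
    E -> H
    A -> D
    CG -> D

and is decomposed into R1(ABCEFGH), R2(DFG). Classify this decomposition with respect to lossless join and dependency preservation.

Lossless test: (FG)⁺ = {ADEFGH}, which contains all of one fragment — lossless.
Dependency preservation: the restricted closure of {A} across the fragments never reaches {D}, so A → D cannot be enforced without a join — not preserved.

lossless but not dependency-preserving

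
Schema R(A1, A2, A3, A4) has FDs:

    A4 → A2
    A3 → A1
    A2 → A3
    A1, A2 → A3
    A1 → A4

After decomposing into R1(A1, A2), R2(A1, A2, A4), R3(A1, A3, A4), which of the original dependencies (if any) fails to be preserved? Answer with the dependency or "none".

none

A4 → A2 lies within R2.
A3 → A1 lies within R3.
A2 → A3: restricted closure across fragments reaches A3.
A1, A2 → A3: restricted closure across fragments reaches A3.
A1 → A4 lies within R2.
Every dependency is enforceable on the fragments, so the decomposition is dependency-preserving.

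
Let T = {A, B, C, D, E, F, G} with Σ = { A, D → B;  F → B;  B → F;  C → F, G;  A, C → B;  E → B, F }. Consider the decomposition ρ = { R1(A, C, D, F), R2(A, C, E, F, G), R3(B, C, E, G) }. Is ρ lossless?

No

Chase test. Columns are A, B, C, D, E, F, G; row i has aⱼ where attribute j ∈ Ri, else bᵢⱼ.
Initial tableau (one row per fragment):
  row 1: a1 b12 a3 a4 b15 a6 b17
  row 2: a1 b22 a3 b24 a5 a6 a7
  row 3: b31 a2 a3 b34 a5 b36 a7
Rows 1 and 2 agree on F; apply F→B and equate their B entries.
Rows 1 and 2 agree on C; apply C→F, G and equate their F, G entries.
Rows 1 and 3 agree on C; apply C→F, G and equate their F, G entries.
Rows 2 and 3 agree on E; apply E→B, F and equate their B, F entries.
No row becomes fully distinguished — the join is lossy.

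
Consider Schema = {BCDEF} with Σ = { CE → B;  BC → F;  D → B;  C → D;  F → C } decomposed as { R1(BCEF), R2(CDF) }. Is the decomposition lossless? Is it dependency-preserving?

lossless but not dependency-preserving

Lossless test: (CF)⁺ = {BCDF}, which contains all of one fragment — lossless.
Dependency preservation: the restricted closure of {D} across the fragments never reaches {B}, so D → B cannot be enforced without a join — not preserved.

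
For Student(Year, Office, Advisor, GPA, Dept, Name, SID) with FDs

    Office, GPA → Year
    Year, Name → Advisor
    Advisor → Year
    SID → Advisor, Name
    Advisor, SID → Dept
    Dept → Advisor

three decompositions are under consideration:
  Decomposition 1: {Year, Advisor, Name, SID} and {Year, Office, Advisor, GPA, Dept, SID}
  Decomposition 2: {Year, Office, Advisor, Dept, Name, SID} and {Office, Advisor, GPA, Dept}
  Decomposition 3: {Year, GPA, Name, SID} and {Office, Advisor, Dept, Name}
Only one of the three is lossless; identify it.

Decomposition 1: common = {Year, Advisor, SID}, closure = {Year, Advisor, Dept, Name, SID} → lossless.
Decomposition 2: common = {Office, Advisor, Dept}, closure = {Year, Office, Advisor, Dept} → lossy.
Decomposition 3: common = {Name}, closure = {Name} → lossy.

Decomposition 1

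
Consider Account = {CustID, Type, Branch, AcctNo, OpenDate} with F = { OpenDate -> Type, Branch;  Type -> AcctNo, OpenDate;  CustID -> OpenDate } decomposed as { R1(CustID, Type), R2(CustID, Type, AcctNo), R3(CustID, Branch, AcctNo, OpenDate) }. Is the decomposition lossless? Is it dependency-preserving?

Lossless test (chase): Rows 1 and 2 agree on Type; apply Type→AcctNo, OpenDate and equate their AcctNo, OpenDate entries. Rows 1 and 3 agree on CustID; apply CustID→OpenDate and equate their OpenDate entries. Rows 1 and 2 agree on OpenDate; apply OpenDate→Type, Branch and equate their Type, Branch entries. Rows 1 and 3 agree on OpenDate; apply OpenDate→Type, Branch and equate their Type, Branch entries. Row 1 is now all distinguished symbols — the join is lossless.
Dependency preservation: the restricted closure of {OpenDate} across the fragments never reaches {Type, Branch}, so OpenDate → Type, Branch cannot be enforced without a join — not preserved.

lossless but not dependency-preserving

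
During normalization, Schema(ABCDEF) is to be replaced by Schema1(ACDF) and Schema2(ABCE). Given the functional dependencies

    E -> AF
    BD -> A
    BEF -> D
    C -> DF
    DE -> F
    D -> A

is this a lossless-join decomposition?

Yes

Common attributes: Schema1 ∩ Schema2 = {AC}.
Closure of {AC}: C → DF applies, adding DF. So (AC)⁺ = {ACDF}.
This closure contains every attribute of Schema1, so Schema1 ∩ Schema2 → Schema1. The join is lossless.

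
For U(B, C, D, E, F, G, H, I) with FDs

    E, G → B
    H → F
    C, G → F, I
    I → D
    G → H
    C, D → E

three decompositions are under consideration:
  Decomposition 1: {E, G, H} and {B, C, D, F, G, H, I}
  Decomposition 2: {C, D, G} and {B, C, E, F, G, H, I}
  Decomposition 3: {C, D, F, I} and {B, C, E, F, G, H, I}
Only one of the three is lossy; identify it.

Decomposition 1

Decomposition 1: common = {G, H}, closure = {F, G, H} → lossy.
Decomposition 2: common = {C, G}, closure = {B, C, D, E, F, G, H, I} → lossless.
Decomposition 3: common = {C, F, I}, closure = {C, D, E, F, I} → lossless.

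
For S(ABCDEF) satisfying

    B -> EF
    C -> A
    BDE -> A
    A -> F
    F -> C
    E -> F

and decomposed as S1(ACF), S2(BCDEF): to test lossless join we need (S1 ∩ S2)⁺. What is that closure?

ACF

S1 ∩ S2 = {CF}.
C → A applies, adding A
Closure: {ACF}.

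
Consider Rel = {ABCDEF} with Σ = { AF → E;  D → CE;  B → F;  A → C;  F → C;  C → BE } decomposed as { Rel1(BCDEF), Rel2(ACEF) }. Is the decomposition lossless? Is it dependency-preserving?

lossy but dependency-preserving

Lossless test: (CEF)⁺ = {BCEF}, which is a superkey of neither fragment — lossy.
Dependency preservation: every FD's attributes lie within a single fragment, so each can be enforced locally — preserved.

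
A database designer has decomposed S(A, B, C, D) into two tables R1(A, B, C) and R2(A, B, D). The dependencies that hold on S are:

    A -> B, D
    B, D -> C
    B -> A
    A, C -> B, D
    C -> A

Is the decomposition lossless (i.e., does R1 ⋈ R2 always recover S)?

Common attributes: R1 ∩ R2 = {A, B}.
Closure of {A, B}: A → B, D applies, adding D; B, D → C applies, adding C. So (A, B)⁺ = {A, B, C, D}.
This closure contains every attribute of R1, so R1 ∩ R2 → R1. The join is lossless.

Yes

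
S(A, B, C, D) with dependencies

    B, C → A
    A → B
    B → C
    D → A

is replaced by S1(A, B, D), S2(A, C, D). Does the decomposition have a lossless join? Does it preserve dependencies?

lossless and dependency-preserving

Lossless test: (A, D)⁺ = {A, B, C, D}, which contains all of one fragment — lossless.
Dependency preservation: B, C → A; B → C are not contained in any single fragment, but the restricted closure of each left-hand side across the fragments still reaches the right-hand side; the remaining FDs each lie inside some fragment. All dependencies are preserved.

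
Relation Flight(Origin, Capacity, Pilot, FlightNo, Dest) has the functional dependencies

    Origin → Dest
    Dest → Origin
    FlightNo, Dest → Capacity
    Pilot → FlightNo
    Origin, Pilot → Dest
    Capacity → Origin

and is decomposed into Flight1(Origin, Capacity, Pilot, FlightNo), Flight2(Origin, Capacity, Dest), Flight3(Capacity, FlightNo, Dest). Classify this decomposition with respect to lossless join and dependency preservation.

lossless and dependency-preserving

Lossless test (chase): Rows 1 and 2 agree on Origin; apply Origin→Dest and equate their Dest entries. Rows 1 and 3 agree on Dest; apply Dest→Origin and equate their Origin entries. Row 1 is now all distinguished symbols — the join is lossless.
Dependency preservation: Origin, Pilot → Dest is not contained in any single fragment, but the restricted closure of its left-hand side across the fragments still reaches the right-hand side; the remaining FDs each lie inside some fragment. All dependencies are preserved.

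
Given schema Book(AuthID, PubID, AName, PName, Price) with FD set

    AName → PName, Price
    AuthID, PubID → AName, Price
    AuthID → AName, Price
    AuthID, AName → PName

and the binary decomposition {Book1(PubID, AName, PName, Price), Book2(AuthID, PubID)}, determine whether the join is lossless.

No

Common attributes: Book1 ∩ Book2 = {PubID}.
No dependency enlarges {PubID}, so (PubID)⁺ = {PubID}.
The closure contains neither all of Book1 = {PubID, AName, PName, Price} nor all of Book2 = {AuthID, PubID}, so the common attributes are not a superkey of either fragment. The join is lossy.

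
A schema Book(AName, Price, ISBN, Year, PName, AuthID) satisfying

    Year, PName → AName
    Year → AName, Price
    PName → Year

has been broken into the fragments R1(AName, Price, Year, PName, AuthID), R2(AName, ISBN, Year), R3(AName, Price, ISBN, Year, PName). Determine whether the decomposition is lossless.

Chase test. Columns are AName, Price, ISBN, Year, PName, AuthID; row i has aⱼ where attribute j ∈ Ri, else bᵢⱼ.
Initial tableau (one row per fragment):
  row 1: a1 a2 b13 a4 a5 a6
  row 2: a1 b22 a3 a4 b25 b26
  row 3: a1 a2 a3 a4 a5 b36
Rows 1 and 2 agree on Year; apply Year→AName, Price and equate their AName, Price entries.
No row becomes fully distinguished — the join is lossy.

No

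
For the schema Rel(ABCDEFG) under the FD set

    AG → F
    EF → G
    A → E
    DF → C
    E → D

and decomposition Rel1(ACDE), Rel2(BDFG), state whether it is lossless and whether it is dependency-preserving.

lossy and not dependency-preserving

Lossless test: (D)⁺ = {D}, which is a superkey of neither fragment — lossy.
Dependency preservation: the restricted closure of {AG} across the fragments never reaches {F}, so AG → F cannot be enforced without a join — not preserved.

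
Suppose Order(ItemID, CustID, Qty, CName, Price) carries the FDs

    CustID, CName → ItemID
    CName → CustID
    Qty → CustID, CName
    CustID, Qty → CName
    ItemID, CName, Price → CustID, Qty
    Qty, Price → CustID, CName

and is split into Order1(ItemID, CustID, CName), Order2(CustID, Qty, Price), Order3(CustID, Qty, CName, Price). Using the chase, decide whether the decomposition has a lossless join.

Yes

Chase test. Columns are ItemID, CustID, Qty, CName, Price; row i has aⱼ where attribute j ∈ Orderi, else bᵢⱼ.
Initial tableau (one row per fragment):
  row 1: a1 a2 b13 a4 b15
  row 2: b21 a2 a3 b24 a5
  row 3: b31 a2 a3 a4 a5
Rows 1 and 3 agree on CustID, CName; apply CustID, CName→ItemID and equate their ItemID entries.
Rows 2 and 3 agree on Qty; apply Qty→CustID, CName and equate their CustID, CName entries.
Rows 1 and 2 agree on CustID, CName; apply CustID, CName→ItemID and equate their ItemID entries.
Row 2 is now all distinguished symbols — the join is lossless.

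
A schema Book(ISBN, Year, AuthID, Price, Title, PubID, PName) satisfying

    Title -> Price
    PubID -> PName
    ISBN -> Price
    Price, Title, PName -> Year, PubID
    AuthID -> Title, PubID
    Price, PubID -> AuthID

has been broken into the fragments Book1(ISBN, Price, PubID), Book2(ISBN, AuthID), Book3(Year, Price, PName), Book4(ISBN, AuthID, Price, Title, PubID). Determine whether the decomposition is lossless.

No

Chase test. Columns are ISBN, Year, AuthID, Price, Title, PubID, PName; row i has aⱼ where attribute j ∈ Booki, else bᵢⱼ.
Initial tableau (one row per fragment):
  row 1: a1 b12 b13 a4 b15 a6 b17
  row 2: a1 b22 a3 b24 b25 b26 b27
  row 3: b31 a2 b33 a4 b35 b36 a7
  row 4: a1 b42 a3 a4 a5 a6 b47
Rows 1 and 4 agree on PubID; apply PubID→PName and equate their PName entries.
Rows 1 and 2 agree on ISBN; apply ISBN→Price and equate their Price entries.
Rows 2 and 4 agree on AuthID; apply AuthID→Title, PubID and equate their Title, PubID entries.
Rows 1 and 2 agree on Price, PubID; apply Price, PubID→AuthID and equate their AuthID entries.
Rows 1 and 2 agree on PubID; apply PubID→PName and equate their PName entries.
Rows 2 and 4 agree on Price, Title, PName; apply Price, Title, PName→Year, PubID and equate their Year, PubID entries.
Rows 1 and 2 agree on AuthID; apply AuthID→Title, PubID and equate their Title, PubID entries.
Rows 1 and 2 agree on Price, Title, PName; apply Price, Title, PName→Year, PubID and equate their Year, PubID entries.
No row becomes fully distinguished — the join is lossy.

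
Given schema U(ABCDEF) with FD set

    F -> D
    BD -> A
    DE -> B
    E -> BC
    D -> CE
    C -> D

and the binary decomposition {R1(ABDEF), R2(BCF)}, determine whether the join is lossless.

Common attributes: R1 ∩ R2 = {BF}.
Closure of {BF}: F → D applies, adding D; BD → A applies, adding A; D → CE applies, adding CE. So (BF)⁺ = {ABCDEF}.
This closure contains every attribute of R1, so R1 ∩ R2 → R1. The join is lossless.

Yes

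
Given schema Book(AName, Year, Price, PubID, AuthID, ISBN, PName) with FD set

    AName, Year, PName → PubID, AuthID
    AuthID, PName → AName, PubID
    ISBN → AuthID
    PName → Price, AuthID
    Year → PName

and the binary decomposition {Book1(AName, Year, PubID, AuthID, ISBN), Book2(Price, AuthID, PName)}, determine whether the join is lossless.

No

Common attributes: Book1 ∩ Book2 = {AuthID}.
No dependency enlarges {AuthID}, so (AuthID)⁺ = {AuthID}.
The closure contains neither all of Book1 = {AName, Year, PubID, AuthID, ISBN} nor all of Book2 = {Price, AuthID, PName}, so the common attributes are not a superkey of either fragment. The join is lossy.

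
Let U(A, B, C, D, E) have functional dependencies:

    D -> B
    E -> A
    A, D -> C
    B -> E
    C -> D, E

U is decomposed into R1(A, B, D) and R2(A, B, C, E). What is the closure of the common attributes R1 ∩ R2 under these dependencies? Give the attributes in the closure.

R1 ∩ R2 = {A, B}.
B → E applies, adding E
Closure: {A, B, E}.

A, B, E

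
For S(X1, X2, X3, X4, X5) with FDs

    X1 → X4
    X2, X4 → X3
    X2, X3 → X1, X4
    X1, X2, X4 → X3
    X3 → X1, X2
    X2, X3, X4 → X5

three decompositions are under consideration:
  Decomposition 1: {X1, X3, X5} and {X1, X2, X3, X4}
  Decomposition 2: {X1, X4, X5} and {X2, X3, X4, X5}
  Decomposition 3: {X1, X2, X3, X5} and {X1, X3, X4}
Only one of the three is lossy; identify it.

Decomposition 2

Decomposition 1: common = {X1, X3}, closure = {X1, X2, X3, X4, X5} → lossless.
Decomposition 2: common = {X4, X5}, closure = {X4, X5} → lossy.
Decomposition 3: common = {X1, X3}, closure = {X1, X2, X3, X4, X5} → lossless.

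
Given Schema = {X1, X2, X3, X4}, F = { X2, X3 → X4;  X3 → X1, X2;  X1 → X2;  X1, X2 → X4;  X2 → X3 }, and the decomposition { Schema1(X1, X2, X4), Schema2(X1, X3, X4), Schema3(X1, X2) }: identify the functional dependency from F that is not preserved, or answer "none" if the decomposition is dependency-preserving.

none

X2, X3 → X4: restricted closure across fragments reaches X4.
X3 → X1, X2: restricted closure across fragments reaches X1, X2.
X1 → X2 lies within Schema1.
X1, X2 → X4 lies within Schema1.
X2 → X3: restricted closure across fragments reaches X3.
Every dependency is enforceable on the fragments, so the decomposition is dependency-preserving.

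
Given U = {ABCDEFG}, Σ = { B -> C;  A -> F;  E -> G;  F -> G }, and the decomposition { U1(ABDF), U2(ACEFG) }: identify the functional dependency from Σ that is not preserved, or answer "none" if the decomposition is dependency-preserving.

B -> C

Check B → C: no single fragment contains all of {BC}, and the restricted closure of {B} across the fragments never reaches {C}.
A → F is preserved.
E → G is preserved.
F → G is preserved.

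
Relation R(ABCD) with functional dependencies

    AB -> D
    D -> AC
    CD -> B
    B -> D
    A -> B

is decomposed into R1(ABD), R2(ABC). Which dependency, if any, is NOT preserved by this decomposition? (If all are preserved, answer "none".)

AB → D lies within R1.
D → AC: restricted closure across fragments reaches AC.
CD → B: restricted closure across fragments reaches B.
B → D lies within R1.
A → B lies within R1.
Every dependency is enforceable on the fragments, so the decomposition is dependency-preserving.

none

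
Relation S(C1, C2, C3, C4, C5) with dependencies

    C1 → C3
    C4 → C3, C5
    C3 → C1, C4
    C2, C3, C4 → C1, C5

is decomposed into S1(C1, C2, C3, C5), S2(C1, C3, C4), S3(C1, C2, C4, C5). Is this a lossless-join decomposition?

Chase test. Columns are C1, C2, C3, C4, C5; row i has aⱼ where attribute j ∈ Si, else bᵢⱼ.
Initial tableau (one row per fragment):
  row 1: a1 a2 a3 b14 a5
  row 2: a1 b22 a3 a4 b25
  row 3: a1 a2 b33 a4 a5
Rows 1 and 3 agree on C1; apply C1→C3 and equate their C3 entries.
Rows 2 and 3 agree on C4; apply C4→C3, C5 and equate their C3, C5 entries.
Rows 1 and 2 agree on C3; apply C3→C1, C4 and equate their C1, C4 entries.
Row 1 is now all distinguished symbols — the join is lossless.

Yes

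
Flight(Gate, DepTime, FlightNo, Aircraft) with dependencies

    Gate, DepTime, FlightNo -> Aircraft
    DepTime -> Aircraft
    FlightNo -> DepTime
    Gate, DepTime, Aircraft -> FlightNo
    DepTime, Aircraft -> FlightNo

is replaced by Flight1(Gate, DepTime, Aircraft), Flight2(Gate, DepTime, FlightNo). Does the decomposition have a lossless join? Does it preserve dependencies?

lossless and dependency-preserving

Lossless test: (Gate, DepTime)⁺ = {Gate, DepTime, FlightNo, Aircraft}, which contains all of one fragment — lossless.
Dependency preservation: Gate, DepTime, FlightNo → Aircraft; Gate, DepTime, Aircraft → FlightNo; DepTime, Aircraft → FlightNo are not contained in any single fragment, but the restricted closure of each left-hand side across the fragments still reaches the right-hand side; the remaining FDs each lie inside some fragment. All dependencies are preserved.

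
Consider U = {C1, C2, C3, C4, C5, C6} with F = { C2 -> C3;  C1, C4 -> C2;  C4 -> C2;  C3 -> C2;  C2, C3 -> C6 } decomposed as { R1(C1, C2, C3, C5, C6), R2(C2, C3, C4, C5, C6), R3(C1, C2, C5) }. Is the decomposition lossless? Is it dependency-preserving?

lossy but dependency-preserving

Lossless test (chase): Rows 1 and 3 agree on C2; apply C2→C3 and equate their C3 entries. Rows 1 and 3 agree on C2, C3; apply C2, C3→C6 and equate their C6 entries. No row becomes fully distinguished — the join is lossy.
Dependency preservation: C1, C4 → C2 is not contained in any single fragment, but the restricted closure of its left-hand side across the fragments still reaches the right-hand side; the remaining FDs each lie inside some fragment. All dependencies are preserved.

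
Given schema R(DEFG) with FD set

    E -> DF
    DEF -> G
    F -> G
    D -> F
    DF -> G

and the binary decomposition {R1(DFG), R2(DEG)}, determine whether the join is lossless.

Common attributes: R1 ∩ R2 = {DG}.
Closure of {DG}: D → F applies, adding F. So (DG)⁺ = {DFG}.
This closure contains every attribute of R1, so R1 ∩ R2 → R1. The join is lossless.

Yes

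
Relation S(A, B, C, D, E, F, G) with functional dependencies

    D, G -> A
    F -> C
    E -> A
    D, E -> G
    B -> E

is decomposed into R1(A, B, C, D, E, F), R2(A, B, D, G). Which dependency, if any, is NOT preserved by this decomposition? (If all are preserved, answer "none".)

D, E -> G

Check D, E → G: no single fragment contains all of {D, E, G}, and the restricted closure of {D, E} across the fragments never reaches {G}.
D, G → A is preserved.
F → C is preserved.
E → A is preserved.
B → E is preserved.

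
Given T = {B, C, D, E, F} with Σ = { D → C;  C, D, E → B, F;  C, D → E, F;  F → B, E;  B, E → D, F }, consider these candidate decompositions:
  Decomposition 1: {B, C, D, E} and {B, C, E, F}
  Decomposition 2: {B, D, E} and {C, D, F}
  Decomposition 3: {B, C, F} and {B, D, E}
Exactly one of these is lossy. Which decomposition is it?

Decomposition 1: common = {B, C, E}, closure = {B, C, D, E, F} → lossless.
Decomposition 2: common = {D}, closure = {B, C, D, E, F} → lossless.
Decomposition 3: common = {B}, closure = {B} → lossy.

Decomposition 3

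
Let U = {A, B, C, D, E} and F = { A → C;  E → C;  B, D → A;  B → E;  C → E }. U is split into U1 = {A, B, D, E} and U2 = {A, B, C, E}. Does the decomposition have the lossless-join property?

Yes

Common attributes: U1 ∩ U2 = {A, B, E}.
Closure of {A, B, E}: A → C applies, adding C. So (A, B, E)⁺ = {A, B, C, E}.
This closure contains every attribute of U2, so U1 ∩ U2 → U2. The join is lossless.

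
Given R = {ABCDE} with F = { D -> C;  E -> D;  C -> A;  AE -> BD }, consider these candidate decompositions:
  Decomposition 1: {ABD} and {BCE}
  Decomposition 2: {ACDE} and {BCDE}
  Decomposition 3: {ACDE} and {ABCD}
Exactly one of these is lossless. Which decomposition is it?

Decomposition 1: common = {B}, closure = {B} → lossy.
Decomposition 2: common = {CDE}, closure = {ABCDE} → lossless.
Decomposition 3: common = {ACD}, closure = {ACD} → lossy.

Decomposition 2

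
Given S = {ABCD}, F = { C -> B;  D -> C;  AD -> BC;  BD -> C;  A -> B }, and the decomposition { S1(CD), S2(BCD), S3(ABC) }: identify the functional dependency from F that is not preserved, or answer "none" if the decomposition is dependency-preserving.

none

C → B lies within S2.
D → C lies within S1.
AD → BC: restricted closure across fragments reaches BC.
BD → C lies within S2.
A → B lies within S3.
Every dependency is enforceable on the fragments, so the decomposition is dependency-preserving.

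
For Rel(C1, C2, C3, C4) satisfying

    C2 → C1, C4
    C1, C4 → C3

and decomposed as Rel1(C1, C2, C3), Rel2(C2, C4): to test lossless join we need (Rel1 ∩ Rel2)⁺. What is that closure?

C1, C2, C3, C4

Rel1 ∩ Rel2 = {C2}.
C2 → C1, C4 applies, adding C1, C4
C1, C4 → C3 applies, adding C3
Closure: {C1, C2, C3, C4}.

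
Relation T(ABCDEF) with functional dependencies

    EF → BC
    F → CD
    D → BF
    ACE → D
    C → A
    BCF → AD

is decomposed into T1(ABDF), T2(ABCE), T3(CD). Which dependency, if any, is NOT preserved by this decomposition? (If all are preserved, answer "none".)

Check ACE → D: no single fragment contains all of {ACDE}, and the restricted closure of {ACE} across the fragments never reaches {D}.
EF → BC is preserved.
F → CD is preserved.
D → BF is preserved.
C → A is preserved.
BCF → AD is preserved.

ACE → D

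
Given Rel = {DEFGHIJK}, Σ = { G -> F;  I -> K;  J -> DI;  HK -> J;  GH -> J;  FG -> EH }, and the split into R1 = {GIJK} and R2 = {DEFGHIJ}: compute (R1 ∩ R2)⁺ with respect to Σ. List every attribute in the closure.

R1 ∩ R2 = {GIJ}.
G → F applies, adding F
I → K applies, adding K
J → DI applies, adding D
FG → EH applies, adding EH
Closure: {DEFGHIJK}.

DEFGHIJK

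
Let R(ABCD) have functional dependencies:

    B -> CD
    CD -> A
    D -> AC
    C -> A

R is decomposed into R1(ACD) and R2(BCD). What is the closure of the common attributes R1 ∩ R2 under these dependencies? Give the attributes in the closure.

R1 ∩ R2 = {CD}.
CD → A applies, adding A
Closure: {ACD}.

ACD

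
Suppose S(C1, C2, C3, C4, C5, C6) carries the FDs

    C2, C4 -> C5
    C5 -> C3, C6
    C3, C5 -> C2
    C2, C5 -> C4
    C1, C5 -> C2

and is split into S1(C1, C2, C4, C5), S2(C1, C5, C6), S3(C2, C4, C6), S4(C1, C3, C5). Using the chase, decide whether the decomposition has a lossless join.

Yes

Chase test. Columns are C1, C2, C3, C4, C5, C6; row i has aⱼ where attribute j ∈ Si, else bᵢⱼ.
Initial tableau (one row per fragment):
  row 1: a1 a2 b13 a4 a5 b16
  row 2: a1 b22 b23 b24 a5 a6
  row 3: b31 a2 b33 a4 b35 a6
  row 4: a1 b42 a3 b44 a5 b46
Rows 1 and 3 agree on C2, C4; apply C2, C4→C5 and equate their C5 entries.
Rows 1 and 2 agree on C5; apply C5→C3, C6 and equate their C3, C6 entries.
Rows 1 and 3 agree on C5; apply C5→C3, C6 and equate their C3, C6 entries.
Rows 1 and 4 agree on C5; apply C5→C3, C6 and equate their C3, C6 entries.
Rows 1 and 2 agree on C3, C5; apply C3, C5→C2 and equate their C2 entries.
Rows 1 and 4 agree on C3, C5; apply C3, C5→C2 and equate their C2 entries.
Rows 1 and 2 agree on C2, C5; apply C2, C5→C4 and equate their C4 entries.
Rows 1 and 4 agree on C2, C5; apply C2, C5→C4 and equate their C4 entries.
Row 1 is now all distinguished symbols — the join is lossless.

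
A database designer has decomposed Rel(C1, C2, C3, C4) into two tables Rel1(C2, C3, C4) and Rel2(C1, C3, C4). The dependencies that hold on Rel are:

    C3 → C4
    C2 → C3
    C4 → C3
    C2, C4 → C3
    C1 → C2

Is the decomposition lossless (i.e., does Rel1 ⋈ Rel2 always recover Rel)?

No

Common attributes: Rel1 ∩ Rel2 = {C3, C4}.
No dependency enlarges {C3, C4}, so (C3, C4)⁺ = {C3, C4}.
The closure contains neither all of Rel1 = {C2, C3, C4} nor all of Rel2 = {C1, C3, C4}, so the common attributes are not a superkey of either fragment. The join is lossy.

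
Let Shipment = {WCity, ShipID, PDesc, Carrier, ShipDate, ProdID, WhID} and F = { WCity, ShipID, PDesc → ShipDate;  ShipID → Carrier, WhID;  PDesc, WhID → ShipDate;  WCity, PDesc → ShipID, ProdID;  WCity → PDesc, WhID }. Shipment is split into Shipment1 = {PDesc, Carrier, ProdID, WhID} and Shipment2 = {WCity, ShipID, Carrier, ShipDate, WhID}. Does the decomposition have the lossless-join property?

No

Common attributes: Shipment1 ∩ Shipment2 = {Carrier, WhID}.
No dependency enlarges {Carrier, WhID}, so (Carrier, WhID)⁺ = {Carrier, WhID}.
The closure contains neither all of Shipment1 = {PDesc, Carrier, ProdID, WhID} nor all of Shipment2 = {WCity, ShipID, Carrier, ShipDate, WhID}, so the common attributes are not a superkey of either fragment. The join is lossy.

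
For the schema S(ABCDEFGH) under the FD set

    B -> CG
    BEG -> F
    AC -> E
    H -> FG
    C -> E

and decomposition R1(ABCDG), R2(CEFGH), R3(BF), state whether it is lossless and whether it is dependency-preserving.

lossy but dependency-preserving

Lossless test (chase): Rows 1 and 3 agree on B; apply B→CG and equate their CG entries. Rows 1 and 2 agree on C; apply C→E and equate their E entries. Rows 1 and 3 agree on C; apply C→E and equate their E entries. Rows 1 and 3 agree on BEG; apply BEG→F and equate their F entries. No row becomes fully distinguished — the join is lossy.
Dependency preservation: BEG → F; AC → E are not contained in any single fragment, but the restricted closure of each left-hand side across the fragments still reaches the right-hand side; the remaining FDs each lie inside some fragment. All dependencies are preserved.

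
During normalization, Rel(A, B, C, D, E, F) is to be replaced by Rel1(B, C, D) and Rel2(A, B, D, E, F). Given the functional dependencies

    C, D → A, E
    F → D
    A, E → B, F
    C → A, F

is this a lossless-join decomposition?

No

Common attributes: Rel1 ∩ Rel2 = {B, D}.
No dependency enlarges {B, D}, so (B, D)⁺ = {B, D}.
The closure contains neither all of Rel1 = {B, C, D} nor all of Rel2 = {A, B, D, E, F}, so the common attributes are not a superkey of either fragment. The join is lossy.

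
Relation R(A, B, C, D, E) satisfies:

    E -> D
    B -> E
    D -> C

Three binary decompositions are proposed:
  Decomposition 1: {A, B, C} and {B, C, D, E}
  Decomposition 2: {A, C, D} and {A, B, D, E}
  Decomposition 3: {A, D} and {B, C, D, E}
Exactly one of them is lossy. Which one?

Decomposition 1: common = {B, C}, closure = {B, C, D, E} → lossless.
Decomposition 2: common = {A, D}, closure = {A, C, D} → lossless.
Decomposition 3: common = {D}, closure = {C, D} → lossy.

Decomposition 3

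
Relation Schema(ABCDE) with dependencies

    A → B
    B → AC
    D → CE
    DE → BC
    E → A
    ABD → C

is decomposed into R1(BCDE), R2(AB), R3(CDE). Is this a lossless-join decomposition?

Yes

Chase test. Columns are ABCDE; row i has aⱼ where attribute j ∈ Ri, else bᵢⱼ.
Initial tableau (one row per fragment):
  row 1: b11 a2 a3 a4 a5
  row 2: a1 a2 b23 b24 b25
  row 3: b31 b32 a3 a4 a5
Rows 1 and 2 agree on B; apply B→AC and equate their AC entries.
Rows 1 and 3 agree on DE; apply DE→BC and equate their BC entries.
Rows 1 and 3 agree on E; apply E→A and equate their A entries.
Row 1 is now all distinguished symbols — the join is lossless.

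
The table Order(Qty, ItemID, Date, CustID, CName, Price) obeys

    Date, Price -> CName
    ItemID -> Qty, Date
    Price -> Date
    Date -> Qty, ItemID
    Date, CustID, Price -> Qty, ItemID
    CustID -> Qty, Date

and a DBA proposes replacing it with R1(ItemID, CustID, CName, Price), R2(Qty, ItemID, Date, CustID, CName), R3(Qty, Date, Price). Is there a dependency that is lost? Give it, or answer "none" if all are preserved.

Date, Price → CName: restricted closure across fragments reaches CName.
ItemID → Qty, Date lies within R2.
Price → Date lies within R3.
Date → Qty, ItemID lies within R2.
Date, CustID, Price → Qty, ItemID: restricted closure across fragments reaches Qty, ItemID.
CustID → Qty, Date lies within R2.
Every dependency is enforceable on the fragments, so the decomposition is dependency-preserving.

none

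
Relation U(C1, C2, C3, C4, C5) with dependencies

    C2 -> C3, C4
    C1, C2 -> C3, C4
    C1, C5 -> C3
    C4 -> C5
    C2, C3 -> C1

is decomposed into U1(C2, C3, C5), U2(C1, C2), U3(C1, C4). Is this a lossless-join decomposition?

No

Chase test. Columns are C1, C2, C3, C4, C5; row i has aⱼ where attribute j ∈ Ui, else bᵢⱼ.
Initial tableau (one row per fragment):
  row 1: b11 a2 a3 b14 a5
  row 2: a1 a2 b23 b24 b25
  row 3: a1 b32 b33 a4 b35
Rows 1 and 2 agree on C2; apply C2→C3, C4 and equate their C3, C4 entries.
Rows 1 and 2 agree on C4; apply C4→C5 and equate their C5 entries.
Rows 1 and 2 agree on C2, C3; apply C2, C3→C1 and equate their C1 entries.
No row becomes fully distinguished — the join is lossy.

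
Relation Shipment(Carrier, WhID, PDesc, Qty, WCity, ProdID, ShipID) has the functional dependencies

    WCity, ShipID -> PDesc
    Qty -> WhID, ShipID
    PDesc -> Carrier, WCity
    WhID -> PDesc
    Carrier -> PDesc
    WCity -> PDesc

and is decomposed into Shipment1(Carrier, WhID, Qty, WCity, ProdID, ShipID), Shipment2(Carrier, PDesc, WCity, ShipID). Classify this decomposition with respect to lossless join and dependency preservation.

lossless and dependency-preserving

Lossless test: (Carrier, WCity, ShipID)⁺ = {Carrier, PDesc, WCity, ShipID}, which contains all of one fragment — lossless.
Dependency preservation: WhID → PDesc is not contained in any single fragment, but the restricted closure of its left-hand side across the fragments still reaches the right-hand side; the remaining FDs each lie inside some fragment. All dependencies are preserved.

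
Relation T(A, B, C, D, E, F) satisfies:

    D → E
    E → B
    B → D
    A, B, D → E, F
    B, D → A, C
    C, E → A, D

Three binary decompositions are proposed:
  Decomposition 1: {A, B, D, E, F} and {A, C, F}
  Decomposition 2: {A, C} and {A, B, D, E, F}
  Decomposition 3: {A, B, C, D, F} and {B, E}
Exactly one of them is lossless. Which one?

Decomposition 1: common = {A, F}, closure = {A, F} → lossy.
Decomposition 2: common = {A}, closure = {A} → lossy.
Decomposition 3: common = {B}, closure = {A, B, C, D, E, F} → lossless.

Decomposition 3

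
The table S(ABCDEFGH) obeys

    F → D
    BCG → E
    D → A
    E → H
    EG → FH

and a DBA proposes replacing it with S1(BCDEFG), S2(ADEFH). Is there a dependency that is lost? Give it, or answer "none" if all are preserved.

none

F → D lies within S1.
BCG → E lies within S1.
D → A lies within S2.
E → H lies within S2.
EG → FH: restricted closure across fragments reaches FH.
Every dependency is enforceable on the fragments, so the decomposition is dependency-preserving.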